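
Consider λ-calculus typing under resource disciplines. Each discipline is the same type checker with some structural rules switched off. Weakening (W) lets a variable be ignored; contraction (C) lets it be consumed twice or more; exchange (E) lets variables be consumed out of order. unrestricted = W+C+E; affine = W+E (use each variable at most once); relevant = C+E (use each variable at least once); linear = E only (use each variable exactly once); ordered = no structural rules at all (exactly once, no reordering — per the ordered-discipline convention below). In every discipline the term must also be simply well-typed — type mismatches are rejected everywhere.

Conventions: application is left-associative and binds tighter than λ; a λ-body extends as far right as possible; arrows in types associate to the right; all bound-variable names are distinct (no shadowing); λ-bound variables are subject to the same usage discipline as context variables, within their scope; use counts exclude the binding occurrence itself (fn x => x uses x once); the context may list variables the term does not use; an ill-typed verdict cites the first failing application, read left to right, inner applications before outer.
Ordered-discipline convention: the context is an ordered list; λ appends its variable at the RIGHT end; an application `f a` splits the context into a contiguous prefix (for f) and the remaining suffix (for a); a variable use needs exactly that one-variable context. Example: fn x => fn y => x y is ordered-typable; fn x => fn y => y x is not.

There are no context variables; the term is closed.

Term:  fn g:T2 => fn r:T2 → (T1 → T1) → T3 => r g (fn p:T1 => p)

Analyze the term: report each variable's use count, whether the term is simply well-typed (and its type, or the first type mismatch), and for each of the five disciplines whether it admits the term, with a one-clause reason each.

use counts: g (λ-bound)=1, r (λ-bound)=1, p (λ-bound)=1
use order (left to right): r, g, p
typing: well-typed — term : T2 → (T2 → (T1 → T1) → T3) → T3
ordered ✗ (needs exchange: uses follow r, g, p)
linear ✓ (g, r, p: one use apiece)
affine ✓ (none of g, r, p used more than once)
relevant ✓ (none of g, r, p goes unused)
unrestricted ✓ (simply typable at T2 → (T2 → (T1 → T1) → T3) → T3; W, C, E all held)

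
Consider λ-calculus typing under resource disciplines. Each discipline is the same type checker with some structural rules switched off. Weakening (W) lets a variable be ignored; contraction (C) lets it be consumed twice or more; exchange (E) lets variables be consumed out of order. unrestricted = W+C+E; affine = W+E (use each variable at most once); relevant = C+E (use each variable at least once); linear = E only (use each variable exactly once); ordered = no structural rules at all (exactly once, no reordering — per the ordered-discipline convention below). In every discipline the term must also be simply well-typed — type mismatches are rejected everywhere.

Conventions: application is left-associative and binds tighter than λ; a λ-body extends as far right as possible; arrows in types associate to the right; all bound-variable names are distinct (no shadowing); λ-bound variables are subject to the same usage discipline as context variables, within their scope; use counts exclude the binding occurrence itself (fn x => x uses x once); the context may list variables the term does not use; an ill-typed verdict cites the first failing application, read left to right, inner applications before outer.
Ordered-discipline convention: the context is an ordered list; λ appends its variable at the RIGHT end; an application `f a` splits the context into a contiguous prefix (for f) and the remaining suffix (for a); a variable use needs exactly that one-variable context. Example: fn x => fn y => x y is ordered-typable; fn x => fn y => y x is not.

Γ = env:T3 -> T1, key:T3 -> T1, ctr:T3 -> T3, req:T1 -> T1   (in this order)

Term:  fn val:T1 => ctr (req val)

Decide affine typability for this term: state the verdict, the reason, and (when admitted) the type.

no — a type mismatch blocks all five
counts: env: 0×, key: 0×, ctr: 1×, req: 1×, val (bound): 1×
order of uses: ctr, req, val
typing: ill-typed: argument of type T1 where T3 is required
all disciplines: ordered ✗ · linear ✗ · affine ✗ · relevant ✗ · unrestricted ✗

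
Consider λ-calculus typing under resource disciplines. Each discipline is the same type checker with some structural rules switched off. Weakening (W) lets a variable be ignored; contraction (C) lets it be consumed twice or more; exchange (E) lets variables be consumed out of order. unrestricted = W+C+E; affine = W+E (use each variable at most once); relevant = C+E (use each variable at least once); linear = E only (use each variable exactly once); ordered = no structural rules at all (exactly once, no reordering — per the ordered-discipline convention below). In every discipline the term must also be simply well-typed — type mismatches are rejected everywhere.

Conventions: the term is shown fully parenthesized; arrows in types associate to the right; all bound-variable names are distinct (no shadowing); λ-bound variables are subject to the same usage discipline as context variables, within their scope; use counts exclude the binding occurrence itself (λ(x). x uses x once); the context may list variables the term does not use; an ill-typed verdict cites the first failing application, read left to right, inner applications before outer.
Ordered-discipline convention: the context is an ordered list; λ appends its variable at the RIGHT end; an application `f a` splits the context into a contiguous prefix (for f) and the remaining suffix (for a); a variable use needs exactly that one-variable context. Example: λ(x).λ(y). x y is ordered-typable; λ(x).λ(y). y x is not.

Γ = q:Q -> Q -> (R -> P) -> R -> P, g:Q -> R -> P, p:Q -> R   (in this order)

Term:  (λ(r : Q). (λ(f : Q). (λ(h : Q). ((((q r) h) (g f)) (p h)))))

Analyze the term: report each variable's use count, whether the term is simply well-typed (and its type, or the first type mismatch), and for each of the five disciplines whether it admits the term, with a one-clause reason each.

counts: q: 1; g: 1; p: 1; r (λ-bound): 1; f (λ-bound): 1; h (λ-bound): 2
uses in reading order: q, r, h, g, f, p, h
typing: the term checks, with type Q -> Q -> Q -> P
ordered: ✗, needs contraction — h ×2
linear: ✗, needs contraction — h ×2
affine: ✗, needs contraction — h ×2
relevant: ✓, at least one use each (q, g, p, r, f, h)
unrestricted: ✓, well-typed at Q -> Q -> Q -> P; no restrictions here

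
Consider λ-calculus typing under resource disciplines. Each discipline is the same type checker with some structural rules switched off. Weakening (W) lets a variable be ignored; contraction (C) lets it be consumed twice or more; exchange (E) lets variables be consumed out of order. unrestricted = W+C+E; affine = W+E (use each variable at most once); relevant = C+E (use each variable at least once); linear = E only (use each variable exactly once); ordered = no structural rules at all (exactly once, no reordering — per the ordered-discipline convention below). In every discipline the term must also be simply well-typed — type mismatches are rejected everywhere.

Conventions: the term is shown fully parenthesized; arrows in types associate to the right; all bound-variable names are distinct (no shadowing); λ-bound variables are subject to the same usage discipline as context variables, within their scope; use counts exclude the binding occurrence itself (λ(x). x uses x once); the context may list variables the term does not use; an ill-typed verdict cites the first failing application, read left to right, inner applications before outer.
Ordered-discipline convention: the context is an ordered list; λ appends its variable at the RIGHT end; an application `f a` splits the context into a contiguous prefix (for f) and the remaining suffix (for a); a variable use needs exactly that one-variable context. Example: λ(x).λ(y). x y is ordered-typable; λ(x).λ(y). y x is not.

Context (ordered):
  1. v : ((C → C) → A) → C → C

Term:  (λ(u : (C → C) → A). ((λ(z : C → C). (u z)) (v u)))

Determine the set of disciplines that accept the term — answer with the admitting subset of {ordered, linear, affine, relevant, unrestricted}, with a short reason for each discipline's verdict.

admitting disciplines: relevant, unrestricted
counts: v: 1; u [bound]: 2; z [bound]: 1
order of uses: u, z, v, u
typing: ✓ — ((C → C) → A) → A
ordered: ✗, needs contraction — u ×2
linear: ✗, needs contraction — u ×2
affine: ✗, needs contraction — u ×2
relevant: ✓, v, u, z: all used, weakening unneeded
unrestricted: ✓, type-checks (((C → C) → A) → A) and nothing is barred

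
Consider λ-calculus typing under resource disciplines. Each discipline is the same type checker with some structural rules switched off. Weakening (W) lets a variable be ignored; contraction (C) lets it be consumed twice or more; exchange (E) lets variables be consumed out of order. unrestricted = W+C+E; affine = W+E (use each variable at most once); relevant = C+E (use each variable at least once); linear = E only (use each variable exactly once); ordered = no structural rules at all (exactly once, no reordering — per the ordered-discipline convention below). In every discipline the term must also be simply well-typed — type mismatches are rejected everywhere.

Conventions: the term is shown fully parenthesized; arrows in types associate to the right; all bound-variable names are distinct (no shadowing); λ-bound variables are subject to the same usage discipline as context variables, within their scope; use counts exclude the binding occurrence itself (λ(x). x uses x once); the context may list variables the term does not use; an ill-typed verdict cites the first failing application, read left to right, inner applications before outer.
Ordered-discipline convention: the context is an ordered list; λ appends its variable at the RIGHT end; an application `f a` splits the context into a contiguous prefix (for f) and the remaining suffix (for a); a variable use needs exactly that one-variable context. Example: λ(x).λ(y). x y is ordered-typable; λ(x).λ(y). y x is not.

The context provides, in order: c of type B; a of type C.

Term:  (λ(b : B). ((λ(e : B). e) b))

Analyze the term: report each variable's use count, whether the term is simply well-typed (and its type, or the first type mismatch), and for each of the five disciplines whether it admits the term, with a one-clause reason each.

usage: c: 0×; a: 0×; b [bound]: 1×; e [bound]: 1×
use order (left to right): e, b
typing: well-typed at B -> B
ordered: ✗, c, a left unused
linear: ✗, c, a left unused
affine: ✓, no duplicate uses among c, a, b, e
relevant: ✗, c, a left unused
unrestricted: ✓, typability at B -> B is all that's needed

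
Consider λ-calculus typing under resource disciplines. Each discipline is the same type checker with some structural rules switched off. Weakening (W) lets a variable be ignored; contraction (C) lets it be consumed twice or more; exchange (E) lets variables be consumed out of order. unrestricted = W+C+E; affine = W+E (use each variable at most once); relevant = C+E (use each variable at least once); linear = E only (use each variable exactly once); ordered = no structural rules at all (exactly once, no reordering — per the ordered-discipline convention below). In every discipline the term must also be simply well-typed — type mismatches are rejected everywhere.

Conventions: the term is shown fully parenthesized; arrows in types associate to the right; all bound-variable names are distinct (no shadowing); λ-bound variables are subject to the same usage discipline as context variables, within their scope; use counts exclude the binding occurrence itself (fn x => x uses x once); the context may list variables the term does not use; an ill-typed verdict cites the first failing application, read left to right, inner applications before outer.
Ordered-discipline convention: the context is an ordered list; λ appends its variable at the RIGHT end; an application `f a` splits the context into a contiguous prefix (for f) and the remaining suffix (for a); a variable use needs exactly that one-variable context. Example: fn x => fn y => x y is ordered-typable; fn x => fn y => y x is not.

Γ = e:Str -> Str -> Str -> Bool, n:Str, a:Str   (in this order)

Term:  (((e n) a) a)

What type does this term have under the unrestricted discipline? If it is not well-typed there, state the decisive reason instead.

term : Bool
usage: e: 1; n: 1; a: 2
left-to-right use order: e, n, a, a
typing: the term checks, with type Bool
across the five disciplines: ordered ✗ · linear ✗ · affine ✗ · relevant ✓ · unrestricted ✓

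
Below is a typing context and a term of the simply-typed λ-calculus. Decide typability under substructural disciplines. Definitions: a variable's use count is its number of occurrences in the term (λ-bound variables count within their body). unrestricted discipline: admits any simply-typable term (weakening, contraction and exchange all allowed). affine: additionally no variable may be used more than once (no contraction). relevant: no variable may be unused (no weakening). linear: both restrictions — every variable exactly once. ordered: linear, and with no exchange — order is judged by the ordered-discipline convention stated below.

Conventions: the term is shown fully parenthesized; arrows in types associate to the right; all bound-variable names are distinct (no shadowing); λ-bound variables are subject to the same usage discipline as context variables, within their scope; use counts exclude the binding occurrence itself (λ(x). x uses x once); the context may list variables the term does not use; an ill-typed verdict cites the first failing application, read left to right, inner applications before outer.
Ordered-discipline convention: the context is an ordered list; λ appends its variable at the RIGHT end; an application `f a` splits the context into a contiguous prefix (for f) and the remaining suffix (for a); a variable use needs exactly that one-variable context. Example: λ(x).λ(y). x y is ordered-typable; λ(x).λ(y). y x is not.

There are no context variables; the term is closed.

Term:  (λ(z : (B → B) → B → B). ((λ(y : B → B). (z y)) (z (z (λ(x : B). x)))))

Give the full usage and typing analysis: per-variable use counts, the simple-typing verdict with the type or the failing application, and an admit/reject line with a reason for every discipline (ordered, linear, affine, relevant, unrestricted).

use counts: z [bound] ×3; y [bound] ×1; x [bound] ×1
order of uses: z, y, z, z, x
typing: well-typed — term : ((B → B) → B → B) → B → B
ordered: ✗ — uses contraction: z ×3
linear: ✗ — uses contraction: z ×3
affine: ✗ — uses contraction: z ×3
relevant: ✓ — none of z, y, x goes unused
unrestricted: ✓ — type-checks (((B → B) → B → B) → B → B) and nothing is barred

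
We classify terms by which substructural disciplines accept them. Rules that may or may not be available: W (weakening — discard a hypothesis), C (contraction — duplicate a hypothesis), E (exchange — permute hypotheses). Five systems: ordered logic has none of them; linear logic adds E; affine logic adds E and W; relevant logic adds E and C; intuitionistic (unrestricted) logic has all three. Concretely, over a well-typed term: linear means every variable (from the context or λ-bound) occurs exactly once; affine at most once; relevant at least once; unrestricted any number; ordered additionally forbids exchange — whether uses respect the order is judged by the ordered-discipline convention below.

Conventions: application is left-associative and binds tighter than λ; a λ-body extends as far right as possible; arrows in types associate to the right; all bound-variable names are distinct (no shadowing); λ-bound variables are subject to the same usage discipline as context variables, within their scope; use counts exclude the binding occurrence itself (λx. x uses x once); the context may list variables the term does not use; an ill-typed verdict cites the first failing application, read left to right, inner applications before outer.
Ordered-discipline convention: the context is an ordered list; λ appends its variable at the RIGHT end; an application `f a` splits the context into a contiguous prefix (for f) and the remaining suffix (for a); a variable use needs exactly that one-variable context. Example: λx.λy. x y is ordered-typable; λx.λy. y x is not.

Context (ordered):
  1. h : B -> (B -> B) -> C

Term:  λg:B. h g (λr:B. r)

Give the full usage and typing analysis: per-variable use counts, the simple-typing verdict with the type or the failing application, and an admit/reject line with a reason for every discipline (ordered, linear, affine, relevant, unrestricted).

use counts: h: 1, g [bound]: 1, r [bound]: 1
uses in reading order: h, g, r
typing: the term checks, with type B -> C
ordered: ✓, h, g, r once each; derivable with no W/C/E
linear: ✓, each of h, g, r used exactly once
affine: ✓, at most one use each (h, g, r)
relevant: ✓, h, g, r: all used, weakening unneeded
unrestricted: ✓, typability at B -> C is all that's needed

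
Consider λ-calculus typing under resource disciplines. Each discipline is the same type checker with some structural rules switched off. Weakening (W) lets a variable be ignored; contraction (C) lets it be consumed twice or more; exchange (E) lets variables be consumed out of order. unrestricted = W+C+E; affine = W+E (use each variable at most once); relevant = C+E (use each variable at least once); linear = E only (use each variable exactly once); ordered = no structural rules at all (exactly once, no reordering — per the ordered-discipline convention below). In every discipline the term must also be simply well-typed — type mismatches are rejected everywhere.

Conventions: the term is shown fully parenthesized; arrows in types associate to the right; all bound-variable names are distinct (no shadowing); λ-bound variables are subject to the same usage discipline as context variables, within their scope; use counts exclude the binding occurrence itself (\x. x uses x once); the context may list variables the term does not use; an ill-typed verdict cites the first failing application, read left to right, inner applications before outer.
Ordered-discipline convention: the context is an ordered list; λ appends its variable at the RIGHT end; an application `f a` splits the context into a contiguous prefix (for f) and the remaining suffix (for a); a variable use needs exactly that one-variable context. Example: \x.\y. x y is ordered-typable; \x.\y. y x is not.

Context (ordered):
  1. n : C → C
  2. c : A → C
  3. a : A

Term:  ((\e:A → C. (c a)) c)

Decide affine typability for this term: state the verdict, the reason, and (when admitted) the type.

no — c ×2 used more than once (contraction)
use counts: n=0, c=2, a=1, e (λ-bound)=0
order of uses: c, a, c
typing: ✓ — C
across the five disciplines: ordered ✗ · linear ✗ · affine ✗ · relevant ✗ · unrestricted ✓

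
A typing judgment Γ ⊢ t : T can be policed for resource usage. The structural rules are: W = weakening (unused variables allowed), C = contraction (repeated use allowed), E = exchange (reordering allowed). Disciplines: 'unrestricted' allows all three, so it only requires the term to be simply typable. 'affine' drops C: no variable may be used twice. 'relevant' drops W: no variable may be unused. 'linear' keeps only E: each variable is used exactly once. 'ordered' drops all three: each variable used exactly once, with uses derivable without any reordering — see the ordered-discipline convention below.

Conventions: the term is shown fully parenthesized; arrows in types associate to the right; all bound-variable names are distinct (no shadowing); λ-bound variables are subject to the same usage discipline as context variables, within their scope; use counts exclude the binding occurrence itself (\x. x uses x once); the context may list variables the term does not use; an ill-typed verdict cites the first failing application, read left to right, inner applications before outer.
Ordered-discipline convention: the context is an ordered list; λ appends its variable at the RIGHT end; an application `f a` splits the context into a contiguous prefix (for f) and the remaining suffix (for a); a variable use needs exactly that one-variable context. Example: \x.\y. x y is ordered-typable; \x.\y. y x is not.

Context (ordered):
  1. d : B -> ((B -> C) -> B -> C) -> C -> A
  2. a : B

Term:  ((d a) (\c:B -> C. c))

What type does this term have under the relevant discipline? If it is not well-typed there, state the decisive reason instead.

term : C -> A
counts: d: 1×; a: 1×; c [bound]: 1×
use order (left to right): d, a, c
typing: the term checks, with type C -> A
per-discipline verdicts: ordered ✓; linear ✓; affine ✓; relevant ✓; unrestricted ✓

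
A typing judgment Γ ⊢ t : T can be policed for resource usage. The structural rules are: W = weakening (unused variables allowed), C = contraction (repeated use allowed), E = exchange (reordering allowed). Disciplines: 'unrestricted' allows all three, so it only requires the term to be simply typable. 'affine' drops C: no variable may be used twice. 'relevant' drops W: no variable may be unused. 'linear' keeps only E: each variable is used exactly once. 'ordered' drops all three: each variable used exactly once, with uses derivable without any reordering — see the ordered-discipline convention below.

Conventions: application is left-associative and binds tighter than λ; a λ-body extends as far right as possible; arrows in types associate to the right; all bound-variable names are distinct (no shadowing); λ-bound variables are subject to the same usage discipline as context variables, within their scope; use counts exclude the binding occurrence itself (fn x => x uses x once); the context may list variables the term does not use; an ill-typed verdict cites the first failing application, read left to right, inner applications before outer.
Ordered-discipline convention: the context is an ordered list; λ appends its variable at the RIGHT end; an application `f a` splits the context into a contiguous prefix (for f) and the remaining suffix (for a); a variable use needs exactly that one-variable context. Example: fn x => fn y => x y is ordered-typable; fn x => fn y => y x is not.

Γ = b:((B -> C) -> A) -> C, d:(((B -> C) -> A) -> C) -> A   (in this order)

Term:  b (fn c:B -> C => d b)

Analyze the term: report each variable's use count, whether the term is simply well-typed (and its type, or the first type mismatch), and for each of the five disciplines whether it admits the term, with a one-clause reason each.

usage: b: 2; d: 1; c [bound]: 0
use order (left to right): b, d, b
typing: well-typed — term : C
ordered: ✗ — repeated use of b ×2; c left unused
linear: ✗ — repeated use of b ×2; c left unused
affine: ✗ — repeated use of b ×2
relevant: ✗ — c left unused
unrestricted: ✓ — well-typed at C; no restrictions here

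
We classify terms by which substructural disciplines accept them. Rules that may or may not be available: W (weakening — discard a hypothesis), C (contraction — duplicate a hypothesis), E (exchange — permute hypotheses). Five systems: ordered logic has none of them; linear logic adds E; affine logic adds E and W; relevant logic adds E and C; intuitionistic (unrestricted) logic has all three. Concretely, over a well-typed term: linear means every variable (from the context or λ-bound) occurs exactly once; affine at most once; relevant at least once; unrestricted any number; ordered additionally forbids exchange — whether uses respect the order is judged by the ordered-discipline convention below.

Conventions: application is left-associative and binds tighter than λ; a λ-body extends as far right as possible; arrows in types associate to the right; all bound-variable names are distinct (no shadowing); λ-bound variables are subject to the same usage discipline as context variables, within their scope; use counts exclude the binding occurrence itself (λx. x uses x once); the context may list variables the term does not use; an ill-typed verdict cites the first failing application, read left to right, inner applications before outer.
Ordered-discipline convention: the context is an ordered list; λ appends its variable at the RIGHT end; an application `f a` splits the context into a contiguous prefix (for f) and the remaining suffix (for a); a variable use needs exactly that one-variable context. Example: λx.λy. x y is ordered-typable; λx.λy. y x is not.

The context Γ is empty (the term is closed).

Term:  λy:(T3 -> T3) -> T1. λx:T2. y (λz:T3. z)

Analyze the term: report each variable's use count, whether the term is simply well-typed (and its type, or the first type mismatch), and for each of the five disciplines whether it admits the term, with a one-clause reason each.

variable uses: y (λ-bound) ×1, x (λ-bound) ×0, z (λ-bound) ×1
uses in reading order: y, z
typing: the term checks, with type ((T3 -> T3) -> T1) -> T2 -> T1
ordered: ✗ — x left unused
linear: ✗ — x left unused
affine: ✓ — none of y, x, z used more than once
relevant: ✗ — x left unused
unrestricted: ✓ — simply typable at ((T3 -> T3) -> T1) -> T2 -> T1; W, C, E all held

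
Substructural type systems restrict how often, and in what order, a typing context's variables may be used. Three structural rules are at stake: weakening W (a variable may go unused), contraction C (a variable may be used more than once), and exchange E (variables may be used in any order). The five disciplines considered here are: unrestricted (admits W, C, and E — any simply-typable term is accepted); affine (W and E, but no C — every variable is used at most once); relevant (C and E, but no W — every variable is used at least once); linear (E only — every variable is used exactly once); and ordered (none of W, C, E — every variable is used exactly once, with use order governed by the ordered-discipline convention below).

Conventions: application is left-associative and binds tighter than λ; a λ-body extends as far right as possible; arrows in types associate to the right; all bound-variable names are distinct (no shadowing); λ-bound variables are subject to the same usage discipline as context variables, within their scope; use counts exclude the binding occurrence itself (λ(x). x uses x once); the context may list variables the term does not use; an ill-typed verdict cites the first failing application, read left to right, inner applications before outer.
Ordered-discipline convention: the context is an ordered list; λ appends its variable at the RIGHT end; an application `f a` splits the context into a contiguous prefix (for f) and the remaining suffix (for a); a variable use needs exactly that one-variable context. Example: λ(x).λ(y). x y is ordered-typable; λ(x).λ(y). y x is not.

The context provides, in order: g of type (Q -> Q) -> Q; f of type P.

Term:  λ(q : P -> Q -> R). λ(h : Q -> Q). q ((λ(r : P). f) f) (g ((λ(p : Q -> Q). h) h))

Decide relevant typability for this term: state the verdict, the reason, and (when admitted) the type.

no — needs weakening: r, p unused
usage: g: 1×, f: 2×, q (λ-bound): 1×, h (λ-bound): 2×, r (λ-bound): 0×, p (λ-bound): 0×
order of uses: q, f, f, g, h, h
typing: well-typed at (P -> Q -> R) -> (Q -> Q) -> R
summary: ordered ✗ · linear ✗ · affine ✗ · relevant ✗ · unrestricted ✓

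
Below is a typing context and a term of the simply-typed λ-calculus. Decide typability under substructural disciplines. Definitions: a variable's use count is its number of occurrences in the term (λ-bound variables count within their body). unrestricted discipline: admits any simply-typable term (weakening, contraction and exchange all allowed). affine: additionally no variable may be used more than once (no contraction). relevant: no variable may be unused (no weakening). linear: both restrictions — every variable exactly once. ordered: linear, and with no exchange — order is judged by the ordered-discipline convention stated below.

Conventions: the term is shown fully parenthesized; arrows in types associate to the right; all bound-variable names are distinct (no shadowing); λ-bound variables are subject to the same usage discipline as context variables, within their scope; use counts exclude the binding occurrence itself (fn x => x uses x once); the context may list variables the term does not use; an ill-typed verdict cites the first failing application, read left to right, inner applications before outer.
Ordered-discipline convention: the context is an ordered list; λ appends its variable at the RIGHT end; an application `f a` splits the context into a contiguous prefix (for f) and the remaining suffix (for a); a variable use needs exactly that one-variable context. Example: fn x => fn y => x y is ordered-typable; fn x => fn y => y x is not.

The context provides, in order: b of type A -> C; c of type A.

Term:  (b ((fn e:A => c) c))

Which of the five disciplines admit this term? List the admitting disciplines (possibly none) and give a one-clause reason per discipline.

admitting disciplines: unrestricted
variable uses: b=1, c=2, e (λ-bound)=0
uses in reading order: b, c, c
typing: well-typed at C
ordered ✗ (needs contraction — c ×2; needs weakening: e unused)
linear ✗ (needs contraction — c ×2; needs weakening: e unused)
affine ✗ (needs contraction — c ×2)
relevant ✗ (needs weakening: e unused)
unrestricted ✓ (typability at C is all that's needed)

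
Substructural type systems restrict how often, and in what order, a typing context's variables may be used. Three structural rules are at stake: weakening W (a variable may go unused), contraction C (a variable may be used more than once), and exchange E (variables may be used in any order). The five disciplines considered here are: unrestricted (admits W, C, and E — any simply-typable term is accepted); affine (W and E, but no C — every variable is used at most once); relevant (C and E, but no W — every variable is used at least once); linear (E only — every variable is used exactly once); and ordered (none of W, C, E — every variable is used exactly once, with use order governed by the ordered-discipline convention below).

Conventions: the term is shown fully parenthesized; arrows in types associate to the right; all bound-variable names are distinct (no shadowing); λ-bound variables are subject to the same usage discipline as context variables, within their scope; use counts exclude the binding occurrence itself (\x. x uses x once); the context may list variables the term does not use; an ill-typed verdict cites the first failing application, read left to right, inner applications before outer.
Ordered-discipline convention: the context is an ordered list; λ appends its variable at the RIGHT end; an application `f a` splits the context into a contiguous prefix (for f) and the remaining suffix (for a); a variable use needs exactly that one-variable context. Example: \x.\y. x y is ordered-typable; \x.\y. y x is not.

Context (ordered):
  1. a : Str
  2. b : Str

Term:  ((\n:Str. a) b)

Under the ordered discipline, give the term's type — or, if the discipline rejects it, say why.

not well-typed under ordered — unused: n — weakening required
variable uses: a=1; b=1; n [bound]=0
order of uses: a, b
typing: the term checks, with type Str
per-discipline verdicts: ordered ✗; linear ✗; affine ✓; relevant ✗; unrestricted ✓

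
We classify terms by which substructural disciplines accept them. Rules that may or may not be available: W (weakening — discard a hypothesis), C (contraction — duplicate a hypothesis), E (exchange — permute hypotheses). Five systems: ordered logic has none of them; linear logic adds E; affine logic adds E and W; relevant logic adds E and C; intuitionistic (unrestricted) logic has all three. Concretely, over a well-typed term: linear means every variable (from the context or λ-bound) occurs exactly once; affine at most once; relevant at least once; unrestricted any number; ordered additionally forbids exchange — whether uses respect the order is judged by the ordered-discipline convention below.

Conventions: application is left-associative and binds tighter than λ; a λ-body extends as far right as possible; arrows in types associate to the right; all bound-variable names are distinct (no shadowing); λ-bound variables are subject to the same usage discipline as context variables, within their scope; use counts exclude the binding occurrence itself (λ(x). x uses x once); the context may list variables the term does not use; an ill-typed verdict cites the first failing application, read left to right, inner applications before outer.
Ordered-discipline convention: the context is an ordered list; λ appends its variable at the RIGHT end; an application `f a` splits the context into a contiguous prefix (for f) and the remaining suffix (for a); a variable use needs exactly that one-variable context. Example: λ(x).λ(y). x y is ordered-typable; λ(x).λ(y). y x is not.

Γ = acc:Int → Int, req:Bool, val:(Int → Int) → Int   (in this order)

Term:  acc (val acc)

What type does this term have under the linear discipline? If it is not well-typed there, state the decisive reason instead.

not well-typed under linear — uses contraction: acc ×2; needs weakening: req unused
usage: acc ×2; req ×0; val ×1
use order (left to right): acc, val, acc
typing: well-typed at Int
across the five disciplines: ordered ✗, linear ✗, affine ✗, relevant ✗, unrestricted ✓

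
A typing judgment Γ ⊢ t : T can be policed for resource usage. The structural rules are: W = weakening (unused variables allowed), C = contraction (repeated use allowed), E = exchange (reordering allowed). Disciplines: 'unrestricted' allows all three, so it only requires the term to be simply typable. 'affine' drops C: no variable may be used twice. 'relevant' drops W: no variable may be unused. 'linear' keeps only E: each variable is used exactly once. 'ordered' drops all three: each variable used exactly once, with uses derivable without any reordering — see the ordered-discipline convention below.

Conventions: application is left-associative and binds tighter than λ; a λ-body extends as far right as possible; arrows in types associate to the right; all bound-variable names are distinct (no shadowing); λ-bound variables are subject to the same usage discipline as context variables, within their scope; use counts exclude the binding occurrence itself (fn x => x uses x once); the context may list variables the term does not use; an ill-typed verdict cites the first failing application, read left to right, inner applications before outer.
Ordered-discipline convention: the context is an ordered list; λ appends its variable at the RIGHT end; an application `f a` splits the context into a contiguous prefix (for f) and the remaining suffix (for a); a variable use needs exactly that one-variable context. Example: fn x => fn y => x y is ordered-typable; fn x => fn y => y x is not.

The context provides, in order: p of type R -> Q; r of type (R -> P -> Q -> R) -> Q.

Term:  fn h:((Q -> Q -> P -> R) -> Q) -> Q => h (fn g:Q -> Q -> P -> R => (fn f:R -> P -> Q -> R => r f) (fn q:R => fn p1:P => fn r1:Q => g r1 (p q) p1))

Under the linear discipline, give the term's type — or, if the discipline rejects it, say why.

term : (((Q -> Q -> P -> R) -> Q) -> Q) -> Q
variable uses: p ×1; r ×1; h [bound] ×1; g [bound] ×1; f [bound] ×1; q [bound] ×1; p1 [bound] ×1; r1 [bound] ×1
order of uses: h, r, f, g, r1, p, q, p1
typing: well-typed — term : (((Q -> Q -> P -> R) -> Q) -> Q) -> Q
across the five disciplines: ordered ✗ · linear ✓ · affine ✓ · relevant ✓ · unrestricted ✓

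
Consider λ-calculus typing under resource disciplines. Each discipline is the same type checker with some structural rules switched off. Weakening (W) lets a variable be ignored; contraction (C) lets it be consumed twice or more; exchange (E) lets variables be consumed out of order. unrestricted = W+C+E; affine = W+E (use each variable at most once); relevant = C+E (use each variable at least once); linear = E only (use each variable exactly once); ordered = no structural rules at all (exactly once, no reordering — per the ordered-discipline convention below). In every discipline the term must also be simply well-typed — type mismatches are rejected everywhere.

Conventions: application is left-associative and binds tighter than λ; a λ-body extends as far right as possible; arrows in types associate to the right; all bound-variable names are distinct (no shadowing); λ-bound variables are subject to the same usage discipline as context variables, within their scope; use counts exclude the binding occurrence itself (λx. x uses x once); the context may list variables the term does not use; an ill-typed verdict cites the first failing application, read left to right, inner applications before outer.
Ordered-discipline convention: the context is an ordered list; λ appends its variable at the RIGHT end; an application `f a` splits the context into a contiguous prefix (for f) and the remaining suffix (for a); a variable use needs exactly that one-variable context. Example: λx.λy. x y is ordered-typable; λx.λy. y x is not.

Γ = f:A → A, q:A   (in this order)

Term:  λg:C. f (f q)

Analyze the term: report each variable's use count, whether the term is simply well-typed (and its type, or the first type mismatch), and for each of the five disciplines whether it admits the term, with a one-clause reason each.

counts: f ×2, q ×1, g (bound) ×0
order of uses: f, f, q
typing: the term checks, with type C → A
ordered: ✗ — needs contraction — f ×2; g never used (weakening)
linear: ✗ — needs contraction — f ×2; g never used (weakening)
affine: ✗ — needs contraction — f ×2
relevant: ✗ — g never used (weakening)
unrestricted: ✓ — type-checks (C → A) and nothing is barred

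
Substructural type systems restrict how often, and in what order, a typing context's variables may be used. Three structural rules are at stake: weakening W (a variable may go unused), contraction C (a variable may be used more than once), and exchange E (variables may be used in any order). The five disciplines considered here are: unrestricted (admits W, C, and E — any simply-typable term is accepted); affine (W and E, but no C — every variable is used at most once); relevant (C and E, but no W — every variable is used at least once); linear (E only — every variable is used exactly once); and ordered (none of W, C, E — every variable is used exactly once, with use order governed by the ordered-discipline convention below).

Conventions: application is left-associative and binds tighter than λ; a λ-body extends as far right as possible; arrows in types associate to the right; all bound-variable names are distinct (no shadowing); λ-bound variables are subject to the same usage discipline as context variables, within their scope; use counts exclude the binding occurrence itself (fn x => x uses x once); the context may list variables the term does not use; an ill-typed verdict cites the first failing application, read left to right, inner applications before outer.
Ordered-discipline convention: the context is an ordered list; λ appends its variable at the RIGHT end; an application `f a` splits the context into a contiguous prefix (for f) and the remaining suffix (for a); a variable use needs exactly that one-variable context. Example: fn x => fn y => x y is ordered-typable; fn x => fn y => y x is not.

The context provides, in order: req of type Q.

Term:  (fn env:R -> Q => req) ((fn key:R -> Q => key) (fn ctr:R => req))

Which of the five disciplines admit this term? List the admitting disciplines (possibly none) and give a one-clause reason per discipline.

admitted in: unrestricted
variable uses: req: 2; env (λ-bound): 0; key (λ-bound): 1; ctr (λ-bound): 0
left-to-right use order: req, key, req
typing: well-typed at Q
ordered: ✗, req ×2 used more than once (contraction); unused: env, ctr — weakening required
linear: ✗, req ×2 used more than once (contraction); unused: env, ctr — weakening required
affine: ✗, req ×2 used more than once (contraction)
relevant: ✗, unused: env, ctr — weakening required
unrestricted: ✓, well-typed at Q; no restrictions here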